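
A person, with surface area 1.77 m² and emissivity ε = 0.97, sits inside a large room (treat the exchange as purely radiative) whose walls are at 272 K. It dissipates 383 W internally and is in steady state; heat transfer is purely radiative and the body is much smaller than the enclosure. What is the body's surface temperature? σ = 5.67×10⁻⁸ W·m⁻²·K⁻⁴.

T ≈ 311 K

For a small grey body in a large enclosure, net radiated power = εσA(T⁴ − T_w⁴).
Steady state: P = εσA(T⁴ − T_w⁴) with A = 1.77 m².
T⁴ = P/(εσA) + T_w⁴ = 383/(0.97·5.67×10⁻⁸·1.770) + (272)⁴
    = 3.934×10⁹ + 5.474×10⁹ = 9.408×10⁹ K⁴.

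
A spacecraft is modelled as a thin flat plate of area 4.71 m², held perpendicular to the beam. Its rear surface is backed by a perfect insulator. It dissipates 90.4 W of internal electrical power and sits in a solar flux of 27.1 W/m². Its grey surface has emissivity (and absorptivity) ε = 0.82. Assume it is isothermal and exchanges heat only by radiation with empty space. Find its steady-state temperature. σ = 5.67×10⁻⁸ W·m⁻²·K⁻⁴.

T ≈ 173 K

At steady state, absorbed solar power + internal power = radiated power.
Absorbed: α·S·A_cross = 0.82·27.1·4.710 = 104.7 W (cross-section A).
Total input = 104.7 + 90.4 = 195.1 W.
Radiated: εσ·A_surf·T⁴ with A_surf = A = 4.710 m².
T⁴ = 195.1/(0.82·5.67×10⁻⁸·4.710) = 8.908×10⁸ K⁴.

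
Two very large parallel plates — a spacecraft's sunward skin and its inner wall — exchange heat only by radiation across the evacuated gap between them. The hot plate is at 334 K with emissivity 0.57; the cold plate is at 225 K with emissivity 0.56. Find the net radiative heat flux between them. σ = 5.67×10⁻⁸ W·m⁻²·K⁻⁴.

For two infinite grey parallel plates, q = σ(T₁⁴ − T₂⁴)/(1/ε₁ + 1/ε₂ − 1).
T₁⁴ − T₂⁴ = 1.244×10¹⁰ − 2.563×10⁹ = 9.882×10⁹ K⁴.
1/ε₁ + 1/ε₂ − 1 = 1.754 + 1.786 − 1 = 2.540.
q = 5.67×10⁻⁸ × 9.882×10⁹ / 2.540.

q ≈ 221 W/m²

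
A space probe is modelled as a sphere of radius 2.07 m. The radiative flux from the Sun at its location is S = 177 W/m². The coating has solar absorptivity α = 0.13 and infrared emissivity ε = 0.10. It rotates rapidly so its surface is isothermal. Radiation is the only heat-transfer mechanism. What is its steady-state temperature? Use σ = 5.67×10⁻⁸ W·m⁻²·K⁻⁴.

T ≈ 178 K

At equilibrium, absorbed power = emitted power.
Absorbing cross-section = πr² = 13.46 m²; emitting surface = 4πr² = 53.85 m² (ratio 4).
αS·A_cross = εσ·A_surf·T⁴  ⇒  T⁴ = αS/(ε·4σ).
T⁴ = 0.130·177/(0.10·4·5.67×10⁻⁸) = 1.015×10⁹ K⁴.
T = (1.015×10⁹)^(1/4).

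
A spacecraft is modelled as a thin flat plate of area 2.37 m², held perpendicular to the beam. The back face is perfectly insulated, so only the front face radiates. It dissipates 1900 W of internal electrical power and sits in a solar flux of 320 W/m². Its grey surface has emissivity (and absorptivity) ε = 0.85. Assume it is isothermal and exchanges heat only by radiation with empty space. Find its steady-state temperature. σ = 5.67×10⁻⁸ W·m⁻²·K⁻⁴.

At steady state, absorbed solar power + internal power = radiated power.
Absorbed: α·S·A_cross = 0.85·320·2.370 = 644.6 W (cross-section A).
Total input = 644.6 + 1900 = 2545 W.
Radiated: εσ·A_surf·T⁴ with A_surf = A = 2.370 m².
T⁴ = 2545/(0.85·5.67×10⁻⁸·2.370) = 2.228×10¹⁰ K⁴.

T ≈ 386 K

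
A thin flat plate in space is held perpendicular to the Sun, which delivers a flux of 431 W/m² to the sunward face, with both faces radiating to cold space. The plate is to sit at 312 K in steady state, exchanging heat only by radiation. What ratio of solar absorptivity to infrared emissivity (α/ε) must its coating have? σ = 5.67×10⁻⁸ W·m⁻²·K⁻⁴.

α/ε ≈ 2.49

Balance: αS·A = εσ·2A·T⁴ ⇒ α/ε = 2σT⁴/S.
α/ε = 2·5.67×10⁻⁸·(312)⁴/431 = 2·5.67×10⁻⁸·9.476×10⁹/431.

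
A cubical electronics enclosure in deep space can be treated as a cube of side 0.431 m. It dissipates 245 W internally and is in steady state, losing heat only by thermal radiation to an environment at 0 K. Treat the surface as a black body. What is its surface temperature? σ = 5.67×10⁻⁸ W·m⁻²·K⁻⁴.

T ≈ 250 K

Steady state: internal power = radiated power, P = εσA T⁴.
Radiating area A = 6L² = 1.115 m².
T⁴ = P/(εσA) = 245/(1.0·5.67×10⁻⁸·1.115) = 3.877×10⁹ K⁴.
T = (3.877×10⁹)^(1/4).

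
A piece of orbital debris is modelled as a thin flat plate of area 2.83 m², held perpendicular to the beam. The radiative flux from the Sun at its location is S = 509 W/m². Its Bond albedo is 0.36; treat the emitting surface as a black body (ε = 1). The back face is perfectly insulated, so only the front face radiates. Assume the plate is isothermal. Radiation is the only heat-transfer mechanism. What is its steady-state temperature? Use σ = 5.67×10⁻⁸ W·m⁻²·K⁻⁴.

At equilibrium, absorbed power = emitted power.
Absorbing cross-section = A = 2.830 m²; emitting surface = A = 2.830 m² (ratio 1).
(1−a)S·A_cross = εσ·A_surf·T⁴  ⇒  T⁴ = (1−a)S/(1σ).
T⁴ = 0.640·509/(1·5.67×10⁻⁸) = 5.745×10⁹ K⁴.
T = (5.745×10⁹)^(1/4).

T ≈ 275 K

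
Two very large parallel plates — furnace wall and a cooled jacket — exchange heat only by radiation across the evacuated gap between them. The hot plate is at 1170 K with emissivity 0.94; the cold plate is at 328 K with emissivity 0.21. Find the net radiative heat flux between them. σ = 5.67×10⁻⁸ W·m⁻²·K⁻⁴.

q ≈ 21900 W/m²

For two infinite grey parallel plates, q = σ(T₁⁴ − T₂⁴)/(1/ε₁ + 1/ε₂ − 1).
T₁⁴ − T₂⁴ = 1.874×10¹² − 1.157×10¹⁰ = 1.862×10¹² K⁴.
1/ε₁ + 1/ε₂ − 1 = 1.064 + 4.762 − 1 = 4.826.
q = 5.67×10⁻⁸ × 1.862×10¹² / 4.826.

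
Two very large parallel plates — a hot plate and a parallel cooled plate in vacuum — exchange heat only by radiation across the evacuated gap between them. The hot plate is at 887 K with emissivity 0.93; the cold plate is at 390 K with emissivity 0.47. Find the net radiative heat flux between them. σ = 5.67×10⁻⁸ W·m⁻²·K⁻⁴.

For two infinite grey parallel plates, q = σ(T₁⁴ − T₂⁴)/(1/ε₁ + 1/ε₂ − 1).
T₁⁴ − T₂⁴ = 6.190×10¹¹ − 2.313×10¹⁰ = 5.959×10¹¹ K⁴.
1/ε₁ + 1/ε₂ − 1 = 1.075 + 2.128 − 1 = 2.203.
q = 5.67×10⁻⁸ × 5.959×10¹¹ / 2.203.

q ≈ 15300 W/m²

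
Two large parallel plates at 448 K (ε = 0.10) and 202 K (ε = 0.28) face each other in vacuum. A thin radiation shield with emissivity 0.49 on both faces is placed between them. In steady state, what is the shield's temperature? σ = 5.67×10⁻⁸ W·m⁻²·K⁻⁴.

T_s ≈ 338 K

In steady state the net flux on the hot side equals that on the cold side.
σ(T₁⁴−T_s⁴)/D₁ = σ(T_s⁴−T₂⁴)/D₂, with D₁ = 1/ε₁+1/ε_s−1 = 11.04, D₂ = 1/ε_s+1/ε₂−1 = 4.612.
Solve for T_s⁴: T_s⁴ = (D₂·T₁⁴ + D₁·T₂⁴)/(D₁+D₂) = 1.304×10¹⁰ K⁴.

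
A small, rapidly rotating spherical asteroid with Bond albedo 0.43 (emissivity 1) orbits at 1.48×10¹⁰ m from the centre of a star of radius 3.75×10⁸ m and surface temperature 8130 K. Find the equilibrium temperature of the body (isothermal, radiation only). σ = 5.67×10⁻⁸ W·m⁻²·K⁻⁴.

The star's surface emits σT_*⁴; at distance d the flux is S = σT_*⁴(R_*/d)².
S = 5.67×10⁻⁸·(8130)⁴·(3.75×10⁸/1.48×10¹⁰)² = 1.590×10⁵ W/m².
For an isothermal sphere T⁴ = (1−a)S/(4σ) = 3.997×10¹¹ K⁴.

T ≈ 795 K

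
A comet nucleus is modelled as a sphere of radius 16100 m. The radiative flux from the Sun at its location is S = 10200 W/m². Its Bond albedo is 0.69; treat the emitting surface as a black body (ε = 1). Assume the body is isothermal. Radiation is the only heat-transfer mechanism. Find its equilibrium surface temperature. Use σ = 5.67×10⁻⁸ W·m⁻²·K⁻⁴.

T ≈ 344 K

At equilibrium, absorbed power = emitted power.
Absorbing cross-section = πr² = 8.143×10⁸ m²; emitting surface = 4πr² = 3.257×10⁹ m² (ratio 4).
(1−a)S·A_cross = εσ·A_surf·T⁴  ⇒  T⁴ = (1−a)S/(4σ).
T⁴ = 0.310·10200/(4·5.67×10⁻⁸) = 1.394×10¹⁰ K⁴.
T = (1.394×10¹⁰)^(1/4).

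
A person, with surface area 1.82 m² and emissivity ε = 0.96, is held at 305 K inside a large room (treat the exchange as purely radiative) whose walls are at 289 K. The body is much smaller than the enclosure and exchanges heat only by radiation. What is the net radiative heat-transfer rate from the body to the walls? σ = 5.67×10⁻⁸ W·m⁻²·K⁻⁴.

P_net ≈ 166 W

For a small grey body in a large enclosure: P_net = εσA(T_body⁴ − T_wall⁴).
A = 1.82 m²; T_body⁴ − T_wall⁴ = 8.654×10⁹ − 6.976×10⁹ = 1.678×10⁹ K⁴.
|P_net| = 0.96·5.67×10⁻⁸·1.820·1.678×10⁹.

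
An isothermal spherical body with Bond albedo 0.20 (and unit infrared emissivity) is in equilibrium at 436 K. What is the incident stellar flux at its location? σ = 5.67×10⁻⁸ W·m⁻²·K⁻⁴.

(1−a)S·πr² = σ·4πr²·T⁴ ⇒ S = 4σT⁴/(1−a).
S = 4·5.67×10⁻⁸·3.614×10¹⁰/0.800.

S ≈ 10200 W/m²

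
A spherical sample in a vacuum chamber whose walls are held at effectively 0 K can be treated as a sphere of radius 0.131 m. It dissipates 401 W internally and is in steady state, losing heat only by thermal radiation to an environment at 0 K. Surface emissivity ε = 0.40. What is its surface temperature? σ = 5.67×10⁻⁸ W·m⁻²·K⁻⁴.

Steady state: internal power = radiated power, P = εσA T⁴.
Radiating area A = 4πr² = 0.2157 m².
T⁴ = P/(εσA) = 401/(0.40·5.67×10⁻⁸·0.2157) = 8.199×10¹⁰ K⁴.
T = (8.199×10¹⁰)^(1/4).

T ≈ 535 K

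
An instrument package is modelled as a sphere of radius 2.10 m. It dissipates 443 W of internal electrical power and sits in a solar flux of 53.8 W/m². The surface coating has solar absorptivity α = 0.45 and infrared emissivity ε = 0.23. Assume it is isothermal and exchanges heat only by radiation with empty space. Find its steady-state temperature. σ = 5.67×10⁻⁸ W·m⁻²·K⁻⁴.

T ≈ 181 K

At steady state, absorbed solar power + internal power = radiated power.
Absorbed: α·S·A_cross = 0.45·53.8·13.85 = 335.4 W (cross-section πr²).
Total input = 335.4 + 443 = 778.4 W.
Radiated: εσ·A_surf·T⁴ with A_surf = 4πr² = 55.42 m².
T⁴ = 778.4/(0.23·5.67×10⁻⁸·55.42) = 1.077×10⁹ K⁴.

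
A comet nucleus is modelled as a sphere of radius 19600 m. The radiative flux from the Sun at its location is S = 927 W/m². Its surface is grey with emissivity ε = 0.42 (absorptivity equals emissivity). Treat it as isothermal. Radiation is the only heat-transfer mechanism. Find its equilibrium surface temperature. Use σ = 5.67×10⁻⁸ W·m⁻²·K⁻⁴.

T ≈ 253 K

At equilibrium, absorbed power = emitted power.
Absorbing cross-section = πr² = 1.207×10⁹ m²; emitting surface = 4πr² = 4.827×10⁹ m² (ratio 4).
εS·A_cross = εσ·A_surf·T⁴  ⇒  T⁴ = S/(4σ)   (ε cancels).
T⁴ = 927/(4·5.67×10⁻⁸) = 4.087×10⁹ K⁴.
T = (4.087×10⁹)^(1/4).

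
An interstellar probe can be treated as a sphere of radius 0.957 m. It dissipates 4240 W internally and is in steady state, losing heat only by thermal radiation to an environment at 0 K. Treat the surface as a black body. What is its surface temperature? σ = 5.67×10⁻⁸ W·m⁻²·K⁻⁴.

Steady state: internal power = radiated power, P = εσA T⁴.
Radiating area A = 4πr² = 11.51 m².
T⁴ = P/(εσA) = 4240/(1.0·5.67×10⁻⁸·11.51) = 6.498×10⁹ K⁴.
T = (6.498×10⁹)^(1/4).

T ≈ 284 K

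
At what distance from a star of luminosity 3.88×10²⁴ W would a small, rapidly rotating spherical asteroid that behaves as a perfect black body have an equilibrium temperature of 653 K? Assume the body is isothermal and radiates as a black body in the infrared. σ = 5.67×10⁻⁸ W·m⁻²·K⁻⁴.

For an isothermal black-emitting sphere, (1−a)S·πr² = σ·4πr²·T⁴ ⇒ S = 4σT⁴/(1−a).
S = 4·5.67×10⁻⁸·(653)⁴/1.00 = 41240 W/m².
Flux falls as S = L/(4πd²), so d = √(L/(4πS)) = √(3.88×10²⁴/(4π·41240)).

d ≈ 2.74×10⁹ m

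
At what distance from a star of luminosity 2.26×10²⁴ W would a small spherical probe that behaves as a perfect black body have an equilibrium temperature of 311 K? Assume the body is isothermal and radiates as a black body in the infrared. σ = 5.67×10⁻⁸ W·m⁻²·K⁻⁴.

For an isothermal black-emitting sphere, (1−a)S·πr² = σ·4πr²·T⁴ ⇒ S = 4σT⁴/(1−a).
S = 4·5.67×10⁻⁸·(311)⁴/1.00 = 2122 W/m².
Flux falls as S = L/(4πd²), so d = √(L/(4πS)) = √(2.26×10²⁴/(4π·2122)).

d ≈ 9.21×10⁹ m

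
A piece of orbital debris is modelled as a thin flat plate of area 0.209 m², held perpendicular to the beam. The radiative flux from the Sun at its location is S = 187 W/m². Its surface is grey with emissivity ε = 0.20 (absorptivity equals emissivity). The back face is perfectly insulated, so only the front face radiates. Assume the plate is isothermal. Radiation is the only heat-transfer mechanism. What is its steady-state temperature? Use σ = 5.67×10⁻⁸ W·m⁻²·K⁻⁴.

At equilibrium, absorbed power = emitted power.
Absorbing cross-section = A = 0.2090 m²; emitting surface = A = 0.2090 m² (ratio 1).
εS·A_cross = εσ·A_surf·T⁴  ⇒  T⁴ = S/(1σ)   (ε cancels).
T⁴ = 187/(1·5.67×10⁻⁸) = 3.298×10⁹ K⁴.
T = (3.298×10⁹)^(1/4).

T ≈ 240 K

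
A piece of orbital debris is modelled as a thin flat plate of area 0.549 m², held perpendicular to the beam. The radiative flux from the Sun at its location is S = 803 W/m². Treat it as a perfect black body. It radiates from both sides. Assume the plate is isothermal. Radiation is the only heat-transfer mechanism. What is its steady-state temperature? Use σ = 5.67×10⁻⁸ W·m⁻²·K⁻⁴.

T ≈ 290 K

At equilibrium, absorbed power = emitted power.
Absorbing cross-section = A = 0.5490 m²; emitting surface = 2A = 1.098 m² (ratio 2).
S·A_cross = εσ·A_surf·T⁴  ⇒  T⁴ = S/(2σ).
T⁴ = 1.00·803/(2·5.67×10⁻⁸) = 7.081×10⁹ K⁴.
T = (7.081×10⁹)^(1/4).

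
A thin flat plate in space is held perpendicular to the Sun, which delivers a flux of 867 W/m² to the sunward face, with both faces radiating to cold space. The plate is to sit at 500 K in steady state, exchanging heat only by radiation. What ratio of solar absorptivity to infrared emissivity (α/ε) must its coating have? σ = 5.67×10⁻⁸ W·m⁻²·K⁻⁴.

Balance: αS·A = εσ·2A·T⁴ ⇒ α/ε = 2σT⁴/S.
α/ε = 2·5.67×10⁻⁸·(500)⁴/867 = 2·5.67×10⁻⁸·6.250×10¹⁰/867.

α/ε ≈ 8.17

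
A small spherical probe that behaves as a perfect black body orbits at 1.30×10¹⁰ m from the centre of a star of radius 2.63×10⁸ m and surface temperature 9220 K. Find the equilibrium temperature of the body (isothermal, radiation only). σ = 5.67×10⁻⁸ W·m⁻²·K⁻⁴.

The star's surface emits σT_*⁴; at distance d the flux is S = σT_*⁴(R_*/d)².
S = 5.67×10⁻⁸·(9220)⁴·(2.63×10⁸/1.30×10¹⁰)² = 1.677×10⁵ W/m².
For an isothermal sphere T⁴ = (1−a)S/(4σ) = 7.394×10¹¹ K⁴.

T ≈ 927 K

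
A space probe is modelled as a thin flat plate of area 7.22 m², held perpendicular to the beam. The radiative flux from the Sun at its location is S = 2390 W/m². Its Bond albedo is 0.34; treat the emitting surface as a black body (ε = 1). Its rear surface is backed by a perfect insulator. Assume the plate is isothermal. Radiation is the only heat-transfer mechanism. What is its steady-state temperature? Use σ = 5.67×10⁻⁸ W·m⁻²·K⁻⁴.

T ≈ 408 K

At equilibrium, absorbed power = emitted power.
Absorbing cross-section = A = 7.220 m²; emitting surface = A = 7.220 m² (ratio 1).
(1−a)S·A_cross = εσ·A_surf·T⁴  ⇒  T⁴ = (1−a)S/(1σ).
T⁴ = 0.660·2390/(1·5.67×10⁻⁸) = 2.782×10¹⁰ K⁴.
T = (2.782×10¹⁰)^(1/4).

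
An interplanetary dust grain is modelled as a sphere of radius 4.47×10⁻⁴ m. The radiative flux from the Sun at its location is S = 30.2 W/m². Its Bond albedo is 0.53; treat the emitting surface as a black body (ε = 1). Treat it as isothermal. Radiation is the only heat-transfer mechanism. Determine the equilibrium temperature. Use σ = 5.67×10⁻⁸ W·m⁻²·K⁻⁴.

T ≈ 88.9 K

At equilibrium, absorbed power = emitted power.
Absorbing cross-section = πr² = 6.277×10⁻⁷ m²; emitting surface = 4πr² = 2.511×10⁻⁶ m² (ratio 4).
(1−a)S·A_cross = εσ·A_surf·T⁴  ⇒  T⁴ = (1−a)S/(4σ).
T⁴ = 0.470·30.2/(4·5.67×10⁻⁸) = 6.258×10⁷ K⁴.
T = (6.258×10⁷)^(1/4).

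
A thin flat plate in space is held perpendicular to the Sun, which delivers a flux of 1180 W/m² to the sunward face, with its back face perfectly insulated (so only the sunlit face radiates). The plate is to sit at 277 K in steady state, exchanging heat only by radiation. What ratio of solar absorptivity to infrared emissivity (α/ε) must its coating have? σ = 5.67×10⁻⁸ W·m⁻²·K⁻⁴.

α/ε ≈ 0.283

Balance: αS·A = εσ·1A·T⁴ ⇒ α/ε = σT⁴/S.
α/ε = 5.67×10⁻⁸·(277)⁴/1180 = 5.67×10⁻⁸·5.887×10⁹/1180.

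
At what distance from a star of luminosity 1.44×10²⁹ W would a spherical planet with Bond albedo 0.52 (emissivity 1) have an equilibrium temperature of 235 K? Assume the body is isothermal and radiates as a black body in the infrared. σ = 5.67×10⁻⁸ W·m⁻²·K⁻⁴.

d ≈ 2.82×10¹² m

For an isothermal black-emitting sphere, (1−a)S·πr² = σ·4πr²·T⁴ ⇒ S = 4σT⁴/(1−a).
S = 4·5.67×10⁻⁸·(235)⁴/0.480 = 1441 W/m².
Flux falls as S = L/(4πd²), so d = √(L/(4πS)) = √(1.44×10²⁹/(4π·1441)).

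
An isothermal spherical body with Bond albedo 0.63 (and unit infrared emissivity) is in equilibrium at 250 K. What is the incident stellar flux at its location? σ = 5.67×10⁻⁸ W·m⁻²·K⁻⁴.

(1−a)S·πr² = σ·4πr²·T⁴ ⇒ S = 4σT⁴/(1−a).
S = 4·5.67×10⁻⁸·3.906×10⁹/0.370.

S ≈ 2390 W/m²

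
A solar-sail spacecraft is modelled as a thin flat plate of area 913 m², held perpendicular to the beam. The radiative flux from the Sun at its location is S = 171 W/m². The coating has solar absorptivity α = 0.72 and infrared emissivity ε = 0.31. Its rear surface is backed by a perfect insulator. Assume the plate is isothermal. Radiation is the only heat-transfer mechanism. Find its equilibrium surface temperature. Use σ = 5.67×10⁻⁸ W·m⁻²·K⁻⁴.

T ≈ 289 K

At equilibrium, absorbed power = emitted power.
Absorbing cross-section = A = 913.0 m²; emitting surface = A = 913.0 m² (ratio 1).
αS·A_cross = εσ·A_surf·T⁴  ⇒  T⁴ = αS/(ε·1σ).
T⁴ = 0.720·171/(0.31·1·5.67×10⁻⁸) = 7.005×10⁹ K⁴.
T = (7.005×10⁹)^(1/4).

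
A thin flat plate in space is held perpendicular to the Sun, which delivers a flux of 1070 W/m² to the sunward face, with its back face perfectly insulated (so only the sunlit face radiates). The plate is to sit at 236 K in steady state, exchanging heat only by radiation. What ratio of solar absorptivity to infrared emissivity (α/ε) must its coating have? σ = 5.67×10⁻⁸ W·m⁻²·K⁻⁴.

α/ε ≈ 0.164

Balance: αS·A = εσ·1A·T⁴ ⇒ α/ε = σT⁴/S.
α/ε = 5.67×10⁻⁸·(236)⁴/1070 = 5.67×10⁻⁸·3.102×10⁹/1070.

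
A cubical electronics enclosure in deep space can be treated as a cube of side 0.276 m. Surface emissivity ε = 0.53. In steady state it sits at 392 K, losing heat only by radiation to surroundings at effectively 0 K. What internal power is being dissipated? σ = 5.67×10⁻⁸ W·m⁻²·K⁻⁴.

Steady state: P = εσA T⁴.
A = 6L² = 0.4571 m²; T⁴ = (392)⁴ = 2.361×10¹⁰ K⁴.
P = 0.53 × 5.67×10⁻⁸ × 0.4571 × 2.361×10¹⁰.

P ≈ 324 W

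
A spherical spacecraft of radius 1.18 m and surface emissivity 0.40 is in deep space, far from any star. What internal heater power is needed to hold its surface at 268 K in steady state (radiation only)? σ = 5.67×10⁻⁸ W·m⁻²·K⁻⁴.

P ≈ 2050 W

P = εσ·4πr²·T⁴.
4πr² = 17.50 m²; T⁴ = 5.159×10⁹ K⁴.
P = 0.40·5.67×10⁻⁸·17.50·5.159×10⁹.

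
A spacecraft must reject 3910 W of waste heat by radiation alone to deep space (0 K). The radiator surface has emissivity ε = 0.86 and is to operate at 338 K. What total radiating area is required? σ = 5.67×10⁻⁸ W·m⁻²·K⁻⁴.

A ≈ 6.14 m²

P = εσA T⁴ ⇒ A = P/(εσT⁴).
T⁴ = 1.305×10¹⁰ K⁴.
A = 3910/(0.86 × 5.67×10⁻⁸ × 1.305×10¹⁰).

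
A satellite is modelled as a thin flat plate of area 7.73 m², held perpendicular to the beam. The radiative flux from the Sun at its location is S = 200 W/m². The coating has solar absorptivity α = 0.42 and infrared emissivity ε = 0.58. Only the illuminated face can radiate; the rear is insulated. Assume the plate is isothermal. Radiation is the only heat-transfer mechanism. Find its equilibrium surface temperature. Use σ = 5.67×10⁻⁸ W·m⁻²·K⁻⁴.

T ≈ 225 K

At equilibrium, absorbed power = emitted power.
Absorbing cross-section = A = 7.730 m²; emitting surface = A = 7.730 m² (ratio 1).
αS·A_cross = εσ·A_surf·T⁴  ⇒  T⁴ = αS/(ε·1σ).
T⁴ = 0.420·200/(0.58·1·5.67×10⁻⁸) = 2.554×10⁹ K⁴.
T = (2.554×10⁹)^(1/4).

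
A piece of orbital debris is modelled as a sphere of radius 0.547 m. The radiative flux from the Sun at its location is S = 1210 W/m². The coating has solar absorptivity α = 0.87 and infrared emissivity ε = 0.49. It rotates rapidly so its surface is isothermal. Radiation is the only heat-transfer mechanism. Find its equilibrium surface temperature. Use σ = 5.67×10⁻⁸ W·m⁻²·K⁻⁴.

T ≈ 312 K

At equilibrium, absorbed power = emitted power.
Absorbing cross-section = πr² = 0.9400 m²; emitting surface = 4πr² = 3.760 m² (ratio 4).
αS·A_cross = εσ·A_surf·T⁴  ⇒  T⁴ = αS/(ε·4σ).
T⁴ = 0.870·1210/(0.49·4·5.67×10⁻⁸) = 9.473×10⁹ K⁴.
T = (9.473×10⁹)^(1/4).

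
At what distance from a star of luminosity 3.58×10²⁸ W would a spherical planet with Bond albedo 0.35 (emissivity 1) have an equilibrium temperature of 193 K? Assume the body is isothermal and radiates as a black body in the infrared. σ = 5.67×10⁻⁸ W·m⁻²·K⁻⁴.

For an isothermal black-emitting sphere, (1−a)S·πr² = σ·4πr²·T⁴ ⇒ S = 4σT⁴/(1−a).
S = 4·5.67×10⁻⁸·(193)⁴/0.650 = 484.1 W/m².
Flux falls as S = L/(4πd²), so d = √(L/(4πS)) = √(3.58×10²⁸/(4π·484.1)).

d ≈ 2.43×10¹² m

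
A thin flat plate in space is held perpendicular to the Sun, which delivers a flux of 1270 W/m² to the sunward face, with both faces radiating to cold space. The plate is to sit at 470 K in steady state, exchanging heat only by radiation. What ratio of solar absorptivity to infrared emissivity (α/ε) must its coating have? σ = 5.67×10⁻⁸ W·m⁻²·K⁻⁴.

Balance: αS·A = εσ·2A·T⁴ ⇒ α/ε = 2σT⁴/S.
α/ε = 2·5.67×10⁻⁸·(470)⁴/1270 = 2·5.67×10⁻⁸·4.880×10¹⁰/1270.

α/ε ≈ 4.36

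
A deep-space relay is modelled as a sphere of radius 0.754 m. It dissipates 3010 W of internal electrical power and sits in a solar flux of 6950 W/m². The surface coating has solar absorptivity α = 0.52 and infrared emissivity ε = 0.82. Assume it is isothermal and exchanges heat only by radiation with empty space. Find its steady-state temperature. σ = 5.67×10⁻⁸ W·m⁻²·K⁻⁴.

T ≈ 411 K

At steady state, absorbed solar power + internal power = radiated power.
Absorbed: α·S·A_cross = 0.52·6950·1.786 = 6455 W (cross-section πr²).
Total input = 6455 + 3010 = 9465 W.
Radiated: εσ·A_surf·T⁴ with A_surf = 4πr² = 7.144 m².
T⁴ = 9465/(0.82·5.67×10⁻⁸·7.144) = 2.849×10¹⁰ K⁴.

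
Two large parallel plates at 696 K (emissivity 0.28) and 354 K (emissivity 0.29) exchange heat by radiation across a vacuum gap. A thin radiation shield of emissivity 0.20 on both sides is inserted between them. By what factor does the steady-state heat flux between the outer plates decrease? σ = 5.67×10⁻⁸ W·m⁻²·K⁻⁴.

factor ≈ 2.50

Without shield: q₀ = σΔ(T⁴)/(1/ε₁+1/ε₂−1) with denominator 6.020.
With shield the two gaps are in series; the resistances add: (1/ε₁+1/ε_s−1)+(1/ε_s+1/ε₂−1) = 7.571+7.448 = 15.02.
Heat-flux ratio q₀/q = 15.02/6.020.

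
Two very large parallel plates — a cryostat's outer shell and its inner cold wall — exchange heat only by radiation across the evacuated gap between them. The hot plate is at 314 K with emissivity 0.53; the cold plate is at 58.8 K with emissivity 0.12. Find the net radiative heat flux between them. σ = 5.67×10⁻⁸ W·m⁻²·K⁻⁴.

q ≈ 59.7 W/m²

For two infinite grey parallel plates, q = σ(T₁⁴ − T₂⁴)/(1/ε₁ + 1/ε₂ − 1).
T₁⁴ − T₂⁴ = 9.721×10⁹ − 1.195×10⁷ = 9.709×10⁹ K⁴.
1/ε₁ + 1/ε₂ − 1 = 1.887 + 8.333 − 1 = 9.220.
q = 5.67×10⁻⁸ × 9.709×10⁹ / 9.220.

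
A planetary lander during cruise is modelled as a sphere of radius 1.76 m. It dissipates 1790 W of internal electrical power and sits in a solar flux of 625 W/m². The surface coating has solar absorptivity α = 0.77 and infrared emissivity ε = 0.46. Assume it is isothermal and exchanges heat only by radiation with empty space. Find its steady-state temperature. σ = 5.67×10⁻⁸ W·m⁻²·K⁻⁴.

T ≈ 283 K

At steady state, absorbed solar power + internal power = radiated power.
Absorbed: α·S·A_cross = 0.77·625·9.731 = 4683 W (cross-section πr²).
Total input = 4683 + 1790 = 6473 W.
Radiated: εσ·A_surf·T⁴ with A_surf = 4πr² = 38.93 m².
T⁴ = 6473/(0.46·5.67×10⁻⁸·38.93) = 6.376×10⁹ K⁴.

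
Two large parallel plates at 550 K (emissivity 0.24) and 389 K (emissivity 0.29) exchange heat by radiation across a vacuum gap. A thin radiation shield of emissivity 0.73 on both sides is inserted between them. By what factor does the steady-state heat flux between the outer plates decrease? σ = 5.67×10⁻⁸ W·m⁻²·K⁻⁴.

factor ≈ 1.26

Without shield: q₀ = σΔ(T⁴)/(1/ε₁+1/ε₂−1) with denominator 6.615.
With shield the two gaps are in series; the resistances add: (1/ε₁+1/ε_s−1)+(1/ε_s+1/ε₂−1) = 4.537+3.818 = 8.355.
Heat-flux ratio q₀/q = 8.355/6.615.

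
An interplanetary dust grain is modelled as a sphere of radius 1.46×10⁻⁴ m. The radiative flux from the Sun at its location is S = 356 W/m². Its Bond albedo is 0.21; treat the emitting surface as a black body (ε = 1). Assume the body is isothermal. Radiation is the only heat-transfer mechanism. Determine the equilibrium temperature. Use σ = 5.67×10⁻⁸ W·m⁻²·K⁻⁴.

At equilibrium, absorbed power = emitted power.
Absorbing cross-section = πr² = 6.697×10⁻⁸ m²; emitting surface = 4πr² = 2.679×10⁻⁷ m² (ratio 4).
(1−a)S·A_cross = εσ·A_surf·T⁴  ⇒  T⁴ = (1−a)S/(4σ).
T⁴ = 0.790·356/(4·5.67×10⁻⁸) = 1.240×10⁹ K⁴.
T = (1.240×10⁹)^(1/4).

T ≈ 188 K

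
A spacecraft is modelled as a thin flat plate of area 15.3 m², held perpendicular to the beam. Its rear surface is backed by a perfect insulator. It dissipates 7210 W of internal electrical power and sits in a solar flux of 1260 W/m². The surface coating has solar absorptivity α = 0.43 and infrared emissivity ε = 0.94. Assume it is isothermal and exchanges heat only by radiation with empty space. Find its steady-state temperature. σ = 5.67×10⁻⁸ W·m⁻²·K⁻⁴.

T ≈ 371 K

At steady state, absorbed solar power + internal power = radiated power.
Absorbed: α·S·A_cross = 0.43·1260·15.30 = 8290 W (cross-section A).
Total input = 8290 + 7210 = 15500 W.
Radiated: εσ·A_surf·T⁴ with A_surf = A = 15.30 m².
T⁴ = 15500/(0.94·5.67×10⁻⁸·15.30) = 1.901×10¹⁰ K⁴.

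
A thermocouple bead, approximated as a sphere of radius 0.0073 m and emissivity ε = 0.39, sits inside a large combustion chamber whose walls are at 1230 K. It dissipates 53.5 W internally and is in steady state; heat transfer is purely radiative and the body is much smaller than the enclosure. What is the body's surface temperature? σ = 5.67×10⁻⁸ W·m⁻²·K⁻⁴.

For a small grey body in a large enclosure, net radiated power = εσA(T⁴ − T_w⁴).
Steady state: P = εσA(T⁴ − T_w⁴) with A = 4πr² = 6.697×10⁻⁴ m².
T⁴ = P/(εσA) + T_w⁴ = 53.5/(0.39·5.67×10⁻⁸·6.697×10⁻⁴) + (1230)⁴
    = 3.613×10¹² + 2.289×10¹² = 5.902×10¹² K⁴.

T ≈ 1560 K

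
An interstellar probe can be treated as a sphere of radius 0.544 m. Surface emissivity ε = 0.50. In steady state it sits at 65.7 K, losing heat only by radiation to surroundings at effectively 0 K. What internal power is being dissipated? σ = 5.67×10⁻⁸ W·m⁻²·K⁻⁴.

Steady state: P = εσA T⁴.
A = 4πr² = 3.719 m²; T⁴ = (65.7)⁴ = 1.863×10⁷ K⁴.
P = 0.50 × 5.67×10⁻⁸ × 3.719 × 1.863×10⁷.

P ≈ 1.96 W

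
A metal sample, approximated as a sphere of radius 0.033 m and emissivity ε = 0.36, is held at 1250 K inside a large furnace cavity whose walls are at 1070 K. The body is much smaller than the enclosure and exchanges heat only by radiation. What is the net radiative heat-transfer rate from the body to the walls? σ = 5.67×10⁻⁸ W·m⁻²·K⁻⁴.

For a small grey body in a large enclosure: P_net = εσA(T_body⁴ − T_wall⁴).
A = 4πr² = 0.01368 m²; T_body⁴ − T_wall⁴ = 2.441×10¹² − 1.311×10¹² = 1.131×10¹² K⁴.
|P_net| = 0.36·5.67×10⁻⁸·0.01368·1.131×10¹².

P_net ≈ 316 W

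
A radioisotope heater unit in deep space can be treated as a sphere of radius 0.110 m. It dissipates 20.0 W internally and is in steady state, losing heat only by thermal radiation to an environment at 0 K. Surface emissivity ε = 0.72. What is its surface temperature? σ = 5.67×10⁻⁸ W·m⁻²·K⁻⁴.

Steady state: internal power = radiated power, P = εσA T⁴.
Radiating area A = 4πr² = 0.1521 m².
T⁴ = P/(εσA) = 20.0/(0.72·5.67×10⁻⁸·0.1521) = 3.222×10⁹ K⁴.
T = (3.222×10⁹)^(1/4).

T ≈ 238 K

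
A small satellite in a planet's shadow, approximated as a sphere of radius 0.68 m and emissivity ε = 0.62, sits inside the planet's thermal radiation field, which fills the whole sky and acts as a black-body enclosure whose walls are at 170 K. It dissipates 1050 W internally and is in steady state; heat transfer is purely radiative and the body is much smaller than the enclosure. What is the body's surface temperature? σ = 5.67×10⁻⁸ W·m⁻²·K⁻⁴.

For a small grey body in a large enclosure, net radiated power = εσA(T⁴ − T_w⁴).
Steady state: P = εσA(T⁴ − T_w⁴) with A = 4πr² = 5.811 m².
T⁴ = P/(εσA) + T_w⁴ = 1050/(0.62·5.67×10⁻⁸·5.811) + (170)⁴
    = 5.140×10⁹ + 8.352×10⁸ = 5.975×10⁹ K⁴.

T ≈ 278 K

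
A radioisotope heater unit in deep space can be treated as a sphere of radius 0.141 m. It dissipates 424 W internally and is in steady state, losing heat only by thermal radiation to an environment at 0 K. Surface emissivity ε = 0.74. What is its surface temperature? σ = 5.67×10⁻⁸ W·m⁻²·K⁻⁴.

T ≈ 448 K

Steady state: internal power = radiated power, P = εσA T⁴.
Radiating area A = 4πr² = 0.2498 m².
T⁴ = P/(εσA) = 424/(0.74·5.67×10⁻⁸·0.2498) = 4.045×10¹⁰ K⁴.
T = (4.045×10¹⁰)^(1/4).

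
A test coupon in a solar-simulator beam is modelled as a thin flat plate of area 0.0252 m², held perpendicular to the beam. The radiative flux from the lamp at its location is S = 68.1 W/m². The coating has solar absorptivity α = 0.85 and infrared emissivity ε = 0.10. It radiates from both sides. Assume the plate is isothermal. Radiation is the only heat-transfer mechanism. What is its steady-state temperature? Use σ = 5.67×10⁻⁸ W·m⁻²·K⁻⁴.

At equilibrium, absorbed power = emitted power.
Absorbing cross-section = A = 0.02520 m²; emitting surface = 2A = 0.05040 m² (ratio 2).
αS·A_cross = εσ·A_surf·T⁴  ⇒  T⁴ = αS/(ε·2σ).
T⁴ = 0.850·68.1/(0.10·2·5.67×10⁻⁸) = 5.104×10⁹ K⁴.
T = (5.104×10⁹)^(1/4).

T ≈ 267 K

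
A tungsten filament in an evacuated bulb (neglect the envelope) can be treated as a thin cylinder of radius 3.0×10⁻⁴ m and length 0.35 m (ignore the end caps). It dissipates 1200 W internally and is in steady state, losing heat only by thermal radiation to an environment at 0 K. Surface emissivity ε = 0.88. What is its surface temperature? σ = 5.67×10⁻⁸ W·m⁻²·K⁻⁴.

Steady state: internal power = radiated power, P = εσA T⁴.
Radiating area A = 2πrL = 6.597×10⁻⁴ m².
T⁴ = P/(εσA) = 1200/(0.88·5.67×10⁻⁸·6.597×10⁻⁴) = 3.645×10¹³ K⁴.
T = (3.645×10¹³)^(1/4).

T ≈ 2460 K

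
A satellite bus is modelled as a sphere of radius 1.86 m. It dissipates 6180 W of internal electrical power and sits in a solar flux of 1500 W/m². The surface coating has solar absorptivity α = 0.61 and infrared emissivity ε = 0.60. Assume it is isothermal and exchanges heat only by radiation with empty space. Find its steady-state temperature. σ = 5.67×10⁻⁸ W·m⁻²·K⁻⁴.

T ≈ 323 K

At steady state, absorbed solar power + internal power = radiated power.
Absorbed: α·S·A_cross = 0.61·1500·10.87 = 9945 W (cross-section πr²).
Total input = 9945 + 6180 = 16120 W.
Radiated: εσ·A_surf·T⁴ with A_surf = 4πr² = 43.47 m².
T⁴ = 16120/(0.60·5.67×10⁻⁸·43.47) = 1.090×10¹⁰ K⁴.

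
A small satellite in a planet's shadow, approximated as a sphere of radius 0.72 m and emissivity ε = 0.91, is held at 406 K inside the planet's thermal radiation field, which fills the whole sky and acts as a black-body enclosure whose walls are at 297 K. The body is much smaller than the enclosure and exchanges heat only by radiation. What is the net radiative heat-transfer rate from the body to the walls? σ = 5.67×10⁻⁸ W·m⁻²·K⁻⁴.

For a small grey body in a large enclosure: P_net = εσA(T_body⁴ − T_wall⁴).
A = 4πr² = 6.514 m²; T_body⁴ − T_wall⁴ = 2.717×10¹⁰ − 7.781×10⁹ = 1.939×10¹⁰ K⁴.
|P_net| = 0.91·5.67×10⁻⁸·6.514·1.939×10¹⁰.

P_net ≈ 6520 W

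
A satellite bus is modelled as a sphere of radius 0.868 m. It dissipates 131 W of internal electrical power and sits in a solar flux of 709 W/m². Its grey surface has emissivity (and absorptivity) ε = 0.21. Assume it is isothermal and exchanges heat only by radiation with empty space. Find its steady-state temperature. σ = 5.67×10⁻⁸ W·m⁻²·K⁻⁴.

At steady state, absorbed solar power + internal power = radiated power.
Absorbed: α·S·A_cross = 0.21·709·2.367 = 352.4 W (cross-section πr²).
Total input = 352.4 + 131 = 483.4 W.
Radiated: εσ·A_surf·T⁴ with A_surf = 4πr² = 9.468 m².
T⁴ = 483.4/(0.21·5.67×10⁻⁸·9.468) = 4.288×10⁹ K⁴.

T ≈ 256 K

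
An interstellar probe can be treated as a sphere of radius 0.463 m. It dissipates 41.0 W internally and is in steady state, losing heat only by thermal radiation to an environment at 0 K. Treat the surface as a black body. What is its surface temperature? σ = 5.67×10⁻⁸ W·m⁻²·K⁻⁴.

Steady state: internal power = radiated power, P = εσA T⁴.
Radiating area A = 4πr² = 2.694 m².
T⁴ = P/(εσA) = 41.0/(1.0·5.67×10⁻⁸·2.694) = 2.684×10⁸ K⁴.
T = (2.684×10⁸)^(1/4).

T ≈ 128 K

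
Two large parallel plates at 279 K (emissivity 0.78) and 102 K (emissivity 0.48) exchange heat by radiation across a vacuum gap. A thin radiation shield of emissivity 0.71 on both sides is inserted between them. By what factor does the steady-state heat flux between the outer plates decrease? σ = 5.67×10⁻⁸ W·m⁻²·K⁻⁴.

factor ≈ 1.77

Without shield: q₀ = σΔ(T⁴)/(1/ε₁+1/ε₂−1) with denominator 2.365.
With shield the two gaps are in series; the resistances add: (1/ε₁+1/ε_s−1)+(1/ε_s+1/ε₂−1) = 1.691+2.492 = 4.182.
Heat-flux ratio q₀/q = 4.182/2.365.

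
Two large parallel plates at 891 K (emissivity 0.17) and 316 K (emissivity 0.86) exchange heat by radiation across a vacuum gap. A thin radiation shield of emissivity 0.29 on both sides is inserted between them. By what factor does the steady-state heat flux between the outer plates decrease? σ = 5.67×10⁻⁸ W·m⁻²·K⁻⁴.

Without shield: q₀ = σΔ(T⁴)/(1/ε₁+1/ε₂−1) with denominator 6.045.
With shield the two gaps are in series; the resistances add: (1/ε₁+1/ε_s−1)+(1/ε_s+1/ε₂−1) = 8.331+3.611 = 11.94.
Heat-flux ratio q₀/q = 11.94/6.045.

factor ≈ 1.98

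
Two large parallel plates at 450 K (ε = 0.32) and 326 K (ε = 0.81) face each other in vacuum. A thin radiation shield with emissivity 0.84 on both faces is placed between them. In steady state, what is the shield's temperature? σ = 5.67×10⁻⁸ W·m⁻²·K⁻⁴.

In steady state the net flux on the hot side equals that on the cold side.
σ(T₁⁴−T_s⁴)/D₁ = σ(T_s⁴−T₂⁴)/D₂, with D₁ = 1/ε₁+1/ε_s−1 = 3.315, D₂ = 1/ε_s+1/ε₂−1 = 1.425.
Solve for T_s⁴: T_s⁴ = (D₂·T₁⁴ + D₁·T₂⁴)/(D₁+D₂) = 2.023×10¹⁰ K⁴.

T_s ≈ 377 K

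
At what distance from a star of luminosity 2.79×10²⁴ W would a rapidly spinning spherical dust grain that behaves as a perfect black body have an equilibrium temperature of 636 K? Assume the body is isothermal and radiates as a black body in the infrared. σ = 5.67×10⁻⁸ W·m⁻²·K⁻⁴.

d ≈ 2.45×10⁹ m

For an isothermal black-emitting sphere, (1−a)S·πr² = σ·4πr²·T⁴ ⇒ S = 4σT⁴/(1−a).
S = 4·5.67×10⁻⁸·(636)⁴/1.00 = 37110 W/m².
Flux falls as S = L/(4πd²), so d = √(L/(4πS)) = √(2.79×10²⁴/(4π·37110)).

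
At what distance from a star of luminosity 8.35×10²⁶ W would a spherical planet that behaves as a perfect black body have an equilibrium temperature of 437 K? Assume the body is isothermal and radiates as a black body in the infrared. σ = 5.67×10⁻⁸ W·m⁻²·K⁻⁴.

d ≈ 8.96×10¹⁰ m

For an isothermal black-emitting sphere, (1−a)S·πr² = σ·4πr²·T⁴ ⇒ S = 4σT⁴/(1−a).
S = 4·5.67×10⁻⁸·(437)⁴/1.00 = 8271 W/m².
Flux falls as S = L/(4πd²), so d = √(L/(4πS)) = √(8.35×10²⁶/(4π·8271)).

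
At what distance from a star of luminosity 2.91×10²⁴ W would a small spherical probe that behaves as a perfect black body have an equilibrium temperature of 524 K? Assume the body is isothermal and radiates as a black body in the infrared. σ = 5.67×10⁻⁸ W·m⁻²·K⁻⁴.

For an isothermal black-emitting sphere, (1−a)S·πr² = σ·4πr²·T⁴ ⇒ S = 4σT⁴/(1−a).
S = 4·5.67×10⁻⁸·(524)⁴/1.00 = 17100 W/m².
Flux falls as S = L/(4πd²), so d = √(L/(4πS)) = √(2.91×10²⁴/(4π·17100)).

d ≈ 3.68×10⁹ m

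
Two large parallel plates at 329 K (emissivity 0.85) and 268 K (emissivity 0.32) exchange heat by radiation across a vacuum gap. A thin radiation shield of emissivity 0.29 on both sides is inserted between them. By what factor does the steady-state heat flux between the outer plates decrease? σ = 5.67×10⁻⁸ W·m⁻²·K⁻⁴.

Without shield: q₀ = σΔ(T⁴)/(1/ε₁+1/ε₂−1) with denominator 3.301.
With shield the two gaps are in series; the resistances add: (1/ε₁+1/ε_s−1)+(1/ε_s+1/ε₂−1) = 3.625+5.573 = 9.198.
Heat-flux ratio q₀/q = 9.198/3.301.

factor ≈ 2.79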